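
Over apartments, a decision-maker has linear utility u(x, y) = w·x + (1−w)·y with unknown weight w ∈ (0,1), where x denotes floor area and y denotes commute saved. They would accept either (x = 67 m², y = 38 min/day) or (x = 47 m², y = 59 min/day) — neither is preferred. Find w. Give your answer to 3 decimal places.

w = 0.512

u(67,38) = u(47,59) means w·67 + (1−w)·38 = w·47 + (1−w)·59.
Rearranging, 20·w − 21·(1−w) = 0.
Hence w = 21/(20+21) = 21/41 = 0.512.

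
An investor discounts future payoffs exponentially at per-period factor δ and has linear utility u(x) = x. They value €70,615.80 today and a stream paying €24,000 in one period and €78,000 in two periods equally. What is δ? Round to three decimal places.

δ ≈ 0.810

Equating present values: 70615.80 = 24000δ + 78000δ².
So 78000δ² + 24000δ − 70615.80 = 0.
The positive root is δ = [−24000 + √(24000² + 4·78000·70615.80)] / (2·78000) = (−24000 + 150360.000)/156000 ≈ 0.810.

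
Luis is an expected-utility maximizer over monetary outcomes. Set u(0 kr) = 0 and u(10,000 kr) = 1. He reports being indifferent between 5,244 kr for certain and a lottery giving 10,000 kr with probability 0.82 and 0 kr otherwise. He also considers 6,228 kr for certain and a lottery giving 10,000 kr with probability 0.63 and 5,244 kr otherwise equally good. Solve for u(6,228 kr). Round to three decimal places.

0.933

First, u(5,244 kr) = 0.82·u(10,000 kr) + 0.18·u(0 kr) = 0.82.
The second indifference gives u(6,228 kr) = 0.63·u(10,000 kr) + 0.37·u(5,244 kr) = 0.63·1.00 + 0.37·0.82 = 0.9334.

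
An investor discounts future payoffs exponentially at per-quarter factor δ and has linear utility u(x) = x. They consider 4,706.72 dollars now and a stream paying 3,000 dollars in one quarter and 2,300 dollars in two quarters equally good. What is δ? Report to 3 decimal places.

δ ≈ 0.920

Equating present values: 4706.72 = 3000δ + 2300δ².
That is, 2300δ² + 3000δ − 4706.72 = 0, a quadratic in δ.
The positive root is δ = [−3000 + √(3000² + 4·2300·4706.72)] / (2·2300) = (−3000 + 7232.000)/4600 ≈ 0.920.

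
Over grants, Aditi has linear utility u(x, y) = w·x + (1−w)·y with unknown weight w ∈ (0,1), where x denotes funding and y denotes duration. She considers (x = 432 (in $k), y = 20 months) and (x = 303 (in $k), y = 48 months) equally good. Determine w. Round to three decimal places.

w = 0.178

u(432,20) = u(303,48) means w·432 + (1−w)·20 = w·303 + (1−w)·48.
w·(432−303) = (1−w)·(48−20), i.e. w·129 = (1−w)·28.
So w/(1−w) = 28/129 = 0.2171, giving w = 28/(129+28) = 0.178.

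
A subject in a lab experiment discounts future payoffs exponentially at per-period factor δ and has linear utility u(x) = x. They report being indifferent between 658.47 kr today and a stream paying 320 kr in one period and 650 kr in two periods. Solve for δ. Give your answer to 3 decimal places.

δ ≈ 0.790

The stream is worth 320δ + 650δ² today, so 320δ + 650δ² = 658.47.
So 650δ² + 320δ − 658.47 = 0.
The positive root is δ = [−320 + √(320² + 4·650·658.47)] / (2·650) = (−320 + 1347.005)/1300 ≈ 0.790.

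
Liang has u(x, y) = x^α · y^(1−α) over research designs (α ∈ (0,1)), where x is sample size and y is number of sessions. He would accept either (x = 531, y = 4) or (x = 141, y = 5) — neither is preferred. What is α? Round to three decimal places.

α ≈ 0.144

Indifference: 531^α · 4^(1−α) = 141^α · 5^(1−α).
(531/141)^α = (5/4)^(1−α); take logs: α·ln(531/141) = (1−α)·ln(5/4), i.e. α·1.326002 = (1−α)·0.223144.
With A = 1.326002 and B = 0.223144: α·A = (1−α)·B, so α = B/(A+B) = 0.223144/1.549146 ≈ 0.144.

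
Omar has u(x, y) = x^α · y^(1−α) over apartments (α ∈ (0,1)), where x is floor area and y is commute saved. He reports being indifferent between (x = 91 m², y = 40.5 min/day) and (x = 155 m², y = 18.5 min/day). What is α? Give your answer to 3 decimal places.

α ≈ 0.595

The Cobb–Douglas utilities coincide, so 91^α·40.5^(1−α) = 155^α·18.5^(1−α).
Taking logs: α·ln 91 + (1−α)·ln 40.5 = α·ln 155 + (1−α)·ln 18.5, i.e. α·-0.532566 = (1−α)·-0.783531.
So α/(1−α) = (-0.783531)/(-0.532566) = 1.471237, and α = 1.471237/2.471237 ≈ 0.595.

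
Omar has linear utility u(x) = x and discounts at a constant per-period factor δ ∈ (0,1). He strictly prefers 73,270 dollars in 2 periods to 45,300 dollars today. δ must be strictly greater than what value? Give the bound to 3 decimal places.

δ > 0.786

Comparing present values: 45300 < δ^2·73270.
So δ^2 > 45300/73270 = 0.61826; taking the square root of both positive sides preserves the inequality.
δ > 0.61826^(1/2) = 0.786.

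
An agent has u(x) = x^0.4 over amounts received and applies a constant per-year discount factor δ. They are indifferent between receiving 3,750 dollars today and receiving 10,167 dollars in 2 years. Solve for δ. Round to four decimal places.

δ ≈ 0.8192

Equating discounted utilities: u(3750) = δ^2·u(10167) ⇒ δ^2 = u(3750)/u(10167).
Since u(x) = x^0.4, δ^2 = (3750/10167)^0.4 = 0.36884^0.4 = 0.67102.
Hence δ = (0.67102)^(1/2) = 0.819158.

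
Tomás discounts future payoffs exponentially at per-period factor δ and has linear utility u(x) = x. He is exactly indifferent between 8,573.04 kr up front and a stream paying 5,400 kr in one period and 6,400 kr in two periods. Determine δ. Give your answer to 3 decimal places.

Present value of the stream is 5400·δ + 6400·δ². Indifference gives 5400δ + 6400δ² = 8573.04.
That is, 6400δ² + 5400δ − 8573.04 = 0, a quadratic in δ.
By the quadratic formula (taking the positive root), δ = (−5400 + √248629824.00) / 12800 ≈ 0.810.

δ ≈ 0.810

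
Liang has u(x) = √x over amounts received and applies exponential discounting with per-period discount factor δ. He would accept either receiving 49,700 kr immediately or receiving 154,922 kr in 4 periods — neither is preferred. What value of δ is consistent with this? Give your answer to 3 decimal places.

δ ≈ 0.868

Indifference means u(49700) = δ^4 · u(154922), so δ^4 = u(49700)/u(154922).
Since u(x) = √x, δ^4 = √(49700/154922) = 0.56640.
So δ = 0.56640^(1/4) ≈ 0.868.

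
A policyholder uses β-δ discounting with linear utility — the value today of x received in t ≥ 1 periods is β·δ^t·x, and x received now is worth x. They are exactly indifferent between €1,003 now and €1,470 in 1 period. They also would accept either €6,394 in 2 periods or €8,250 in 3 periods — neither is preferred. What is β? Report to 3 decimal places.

β ≈ 0.880

From the later pair, β·δ^2·6394 = β·δ^3·8250; dividing through, δ = 6394/8250 = 0.77503.
The first indifference: 1003 = β·δ·1470, so β = 1003/(δ·1470) = 1003/(0.77503·1470) ≈ 0.880.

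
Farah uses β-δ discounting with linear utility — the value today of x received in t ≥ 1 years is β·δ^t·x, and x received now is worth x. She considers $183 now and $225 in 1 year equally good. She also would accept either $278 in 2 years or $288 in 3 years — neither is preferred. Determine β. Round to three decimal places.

The second indifference involves only future payoffs, so β cancels: β·δ^2·278 = β·δ^3·288, giving δ = 278/288 = 0.96528.
The first indifference: 183 = β·δ·225, so β = 183/(δ·225) = 183/(0.96528·225) ≈ 0.843.

β ≈ 0.843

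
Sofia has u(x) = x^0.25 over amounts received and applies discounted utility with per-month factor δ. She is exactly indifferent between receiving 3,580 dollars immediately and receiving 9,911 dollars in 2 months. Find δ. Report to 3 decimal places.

δ ≈ 0.880

The payoff in 2 months is discounted by δ^2, so u(3580) = δ^2·u(9911) and δ^2 = u(3580)/u(9911).
With u(x) = x^0.25: δ^2 = 3580^0.25/9911^0.25 = (3580/9911)^0.25 = 0.77525.
Taking the square root: δ = 0.77525^(1/2) ≈ 0.880.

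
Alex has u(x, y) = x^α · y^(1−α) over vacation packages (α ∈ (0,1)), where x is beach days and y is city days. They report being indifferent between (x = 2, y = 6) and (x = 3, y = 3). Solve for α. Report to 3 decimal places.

α ≈ 0.631

Indifference: 2^α · 6^(1−α) = 3^α · 3^(1−α).
Taking logs: α·ln 2 + (1−α)·ln 6 = α·ln 3 + (1−α)·ln 3, i.e. α·-0.405465 = (1−α)·-0.693147.
With A = -0.405465 and B = -0.693147: α·A = (1−α)·B, so α = B/(A+B) = -0.693147/-1.098612 ≈ 0.631.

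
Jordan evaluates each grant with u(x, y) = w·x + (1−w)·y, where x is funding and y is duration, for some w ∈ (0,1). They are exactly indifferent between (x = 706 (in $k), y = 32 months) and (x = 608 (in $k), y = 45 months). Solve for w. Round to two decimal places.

Equating utilities: w·706 + (1−w)·32 = w·608 + (1−w)·45.
Rearranging, 98·w − 13·(1−w) = 0.
So w/(1−w) = 13/98 = 0.1327, giving w = 13/(98+13) = 0.12.

w = 0.12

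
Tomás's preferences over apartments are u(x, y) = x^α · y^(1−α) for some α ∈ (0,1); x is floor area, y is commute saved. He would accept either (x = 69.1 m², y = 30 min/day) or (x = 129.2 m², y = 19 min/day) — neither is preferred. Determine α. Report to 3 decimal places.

Set the two utilities equal: 69.1^α·30^(1−α) = 129.2^α·19^(1−α).
Taking logs: α·ln 69.1 + (1−α)·ln 30 = α·ln 129.2 + (1−α)·ln 19, i.e. α·-0.625807 = (1−α)·-0.456758.
So α/(1−α) = (-0.456758)/(-0.625807) = 0.729870, and α = 0.729870/1.729870 ≈ 0.422.

α ≈ 0.422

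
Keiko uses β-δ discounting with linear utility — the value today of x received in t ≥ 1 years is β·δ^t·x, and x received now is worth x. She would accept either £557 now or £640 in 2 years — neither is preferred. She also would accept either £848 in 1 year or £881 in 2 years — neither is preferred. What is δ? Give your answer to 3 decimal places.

δ ≈ 0.963

The second indifference involves only future payoffs, so β cancels: β·δ^1·848 = β·δ^2·881, giving δ = 848/881 = 0.96254.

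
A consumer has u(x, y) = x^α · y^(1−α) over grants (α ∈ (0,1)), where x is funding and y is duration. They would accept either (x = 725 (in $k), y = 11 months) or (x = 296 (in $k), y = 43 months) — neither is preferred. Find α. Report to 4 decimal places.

The Cobb–Douglas utilities coincide, so 725^α·11^(1−α) = 296^α·43^(1−α).
(725/296)^α = (43/11)^(1−α); take logs: α·ln(725/296) = (1−α)·ln(43/11), i.e. α·0.8958122 = (1−α)·1.3633048.
Thus α·(2.2591170) = 1.3633048, so α = 1.3633048/2.2591170 ≈ 0.6035.

α ≈ 0.6035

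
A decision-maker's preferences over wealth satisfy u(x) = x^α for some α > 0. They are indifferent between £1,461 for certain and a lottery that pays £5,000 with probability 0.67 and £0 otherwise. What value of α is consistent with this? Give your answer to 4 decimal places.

The lottery's expected utility is 0.67·u(5000) + 0.33·u(0) = 0.67·5000^α (since u(0) = 0 for α > 0).
Setting u(1461) equal to that: 1461^α = 0.67·5000^α ⇒ (1461/5000)^α = 0.67.
Taking logs: α·ln(1461/5000) = ln(0.67), so α = -0.4004776 / -1.2303168 ≈ 0.3255.

α ≈ 0.3255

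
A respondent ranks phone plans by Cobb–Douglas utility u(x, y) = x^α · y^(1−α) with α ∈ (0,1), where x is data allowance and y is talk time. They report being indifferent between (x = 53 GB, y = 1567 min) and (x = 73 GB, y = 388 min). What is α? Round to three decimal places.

α ≈ 0.813

Set the two utilities equal: 53^α·1567^(1−α) = 73^α·388^(1−α).
Rearrange to (53/73)^α = (388/1567)^(1−α) and take logs: α·-0.320168 = (1−α)·-1.395913.
With A = -0.320168 and B = -1.395913: α·A = (1−α)·B, so α = B/(A+B) = -1.395913/-1.716081 ≈ 0.813.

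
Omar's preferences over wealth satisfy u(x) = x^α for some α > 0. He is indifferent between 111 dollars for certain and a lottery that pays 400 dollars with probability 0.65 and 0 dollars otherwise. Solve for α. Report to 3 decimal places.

α ≈ 0.336

The lottery's expected utility is 0.65·u(400) + 0.35·u(0) = 0.65·400^α (since u(0) = 0 for α > 0).
Indifference: 111^α = 0.65·400^α, so (111/400)^α = 0.65.
Take logs: α = ln 0.65 / ln(111/400) ≈ 0.33604.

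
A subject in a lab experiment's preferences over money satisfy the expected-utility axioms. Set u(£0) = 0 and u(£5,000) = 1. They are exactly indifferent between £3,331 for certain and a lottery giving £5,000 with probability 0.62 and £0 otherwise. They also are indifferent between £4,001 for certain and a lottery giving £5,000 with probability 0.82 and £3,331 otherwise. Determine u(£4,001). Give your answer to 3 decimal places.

0.932

From the first indifference, u(£3,331) = 0.62·u(£5,000) + 0.38·u(£0) = 0.62·1 + 0.38·0 = 0.62.
The second indifference gives u(£4,001) = 0.82·u(£5,000) + 0.18·u(£3,331) = 0.82·1.00 + 0.18·0.62 = 0.9316.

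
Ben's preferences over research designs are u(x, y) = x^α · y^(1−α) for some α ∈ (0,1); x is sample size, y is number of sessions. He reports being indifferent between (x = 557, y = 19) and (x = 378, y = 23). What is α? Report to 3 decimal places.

α ≈ 0.330

The Cobb–Douglas utilities coincide, so 557^α·19^(1−α) = 378^α·23^(1−α).
(557/378)^α = (23/19)^(1−α); take logs: α·ln(557/378) = (1−α)·ln(23/19), i.e. α·0.387671 = (1−α)·0.191055.
So α/(1−α) = (0.191055)/(0.387671) = 0.492828, and α = 0.492828/1.492828 ≈ 0.330.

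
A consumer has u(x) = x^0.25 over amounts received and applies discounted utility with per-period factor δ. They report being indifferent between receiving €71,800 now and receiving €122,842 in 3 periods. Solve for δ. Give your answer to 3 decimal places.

Indifference means u(71800) = δ^3 · u(122842), so δ^3 = u(71800)/u(122842).
Since u(x) = x^0.25, δ^3 = (71800/122842)^0.25 = 0.58449^0.25 = 0.87437.
Taking the cube root: δ = 0.87437^(1/3) ≈ 0.956.

δ ≈ 0.956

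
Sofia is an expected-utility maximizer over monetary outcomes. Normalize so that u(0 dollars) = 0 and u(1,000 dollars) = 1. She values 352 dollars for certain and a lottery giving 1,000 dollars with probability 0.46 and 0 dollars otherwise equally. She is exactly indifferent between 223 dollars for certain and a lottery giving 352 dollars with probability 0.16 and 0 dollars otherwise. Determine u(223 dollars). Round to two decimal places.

0.07

The first gamble pins u(352 dollars): it must equal 0.46·1 + 0.54·0 = 0.46.
Chaining: u(223 dollars) = 0.16·0.46 + 0.84·0.00 = 0.0736.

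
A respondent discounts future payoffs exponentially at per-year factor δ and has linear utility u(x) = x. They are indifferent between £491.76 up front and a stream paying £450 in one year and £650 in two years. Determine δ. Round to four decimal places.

Equating present values: 491.76 = 450δ + 650δ².
So 650δ² + 450δ − 491.76 = 0.
δ = (−450 + √(450² + 4·650·491.76)) / (2·650) = (−450 + √1481076.00) / 1300 ≈ 0.5900.

δ ≈ 0.5900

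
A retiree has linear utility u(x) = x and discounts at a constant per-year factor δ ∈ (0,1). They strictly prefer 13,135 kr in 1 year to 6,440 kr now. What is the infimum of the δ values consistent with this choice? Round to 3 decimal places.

Comparing present values: 6440 < δ·13135.
So δ > 6440/13135 = 0.49029.

δ > 0.490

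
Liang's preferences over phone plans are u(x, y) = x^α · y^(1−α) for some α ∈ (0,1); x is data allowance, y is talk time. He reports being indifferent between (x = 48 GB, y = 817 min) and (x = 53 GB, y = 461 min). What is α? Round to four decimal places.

α ≈ 0.8524

Indifference: 48^α · 817^(1−α) = 53^α · 461^(1−α).
(48/53)^α = (461/817)^(1−α); take logs: α·ln(48/53) = (1−α)·ln(461/817), i.e. α·-0.0990909 = (1−α)·-0.5722411.
With A = -0.0990909 and B = -0.5722411: α·A = (1−α)·B, so α = B/(A+B) = -0.5722411/-0.6713320 ≈ 0.8524.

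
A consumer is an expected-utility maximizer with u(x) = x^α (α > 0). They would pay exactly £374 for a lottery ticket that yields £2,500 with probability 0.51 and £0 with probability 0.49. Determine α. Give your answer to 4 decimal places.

The lottery's expected utility is 0.51·u(2500) + 0.49·u(0) = 0.51·2500^α (since u(0) = 0 for α > 0).
Setting u(374) equal to that: 374^α = 0.51·2500^α ⇒ (374/2500)^α = 0.51.
Take logs: α = ln 0.51 / ln(374/2500) ≈ 0.354431.

α ≈ 0.3544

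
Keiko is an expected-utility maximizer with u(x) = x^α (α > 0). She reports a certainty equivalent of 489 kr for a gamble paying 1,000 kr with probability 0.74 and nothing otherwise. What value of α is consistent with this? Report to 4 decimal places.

α ≈ 0.4209

EU(lottery) = 0.74·1000^α + 0.26·0 = 0.74·1000^α.
Setting u(489) equal to that: 489^α = 0.74·1000^α ⇒ (489/1000)^α = 0.74.
Take logs: α = ln 0.74 / ln(489/1000) ≈ 0.420895.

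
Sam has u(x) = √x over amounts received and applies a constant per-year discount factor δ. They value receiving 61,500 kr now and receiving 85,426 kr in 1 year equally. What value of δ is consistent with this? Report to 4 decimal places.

Indifference means u(61500) = δ · u(85426), so δ = u(61500)/u(85426).
Since u(x) = √x, δ = √(61500/85426) = 0.84848.

δ ≈ 0.8485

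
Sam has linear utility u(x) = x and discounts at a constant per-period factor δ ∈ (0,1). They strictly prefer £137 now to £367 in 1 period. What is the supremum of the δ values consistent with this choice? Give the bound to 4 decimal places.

Comparing present values: 137 > δ·367.
Dividing through by 367 gives δ < 0.37330.

δ < 0.3733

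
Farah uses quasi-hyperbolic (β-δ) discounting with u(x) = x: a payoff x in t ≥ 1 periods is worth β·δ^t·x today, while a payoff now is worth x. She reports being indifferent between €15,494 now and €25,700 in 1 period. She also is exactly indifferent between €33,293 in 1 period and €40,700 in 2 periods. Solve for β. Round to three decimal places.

Both payoffs in the second observation are in the future, so β drops out: δ^1·33293 = δ^2·40700 ⇒ δ = 33293/40700 = 0.81801.
The first indifference: 15494 = β·δ·25700, so β = 15494/(δ·25700) = 15494/(0.81801·25700) ≈ 0.737.

β ≈ 0.737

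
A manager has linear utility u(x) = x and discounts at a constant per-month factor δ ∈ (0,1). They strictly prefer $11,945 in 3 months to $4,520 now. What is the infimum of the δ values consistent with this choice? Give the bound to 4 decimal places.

δ > 0.7233

Comparing present values: 4520 < δ^3·11945.
Dividing by 11945: δ^3 > 0.37840. Both sides are positive, so the cube root keeps the direction.
δ > 0.37840^(1/3) = 0.7233.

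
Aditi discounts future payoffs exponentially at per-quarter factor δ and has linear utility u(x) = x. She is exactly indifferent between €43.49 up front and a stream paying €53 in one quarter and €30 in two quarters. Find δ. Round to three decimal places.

δ ≈ 0.610

Equating present values: 43.49 = 53δ + 30δ².
So 30δ² + 53δ − 43.49 = 0.
The positive root is δ = [−53 + √(53² + 4·30·43.49)] / (2·30) = (−53 + 89.598)/60 ≈ 0.610.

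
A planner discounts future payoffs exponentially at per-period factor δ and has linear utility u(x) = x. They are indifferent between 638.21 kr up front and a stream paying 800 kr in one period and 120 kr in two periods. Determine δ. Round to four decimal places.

δ ≈ 0.7200

Equating present values: 638.21 = 800δ + 120δ².
That is, 120δ² + 800δ − 638.21 = 0, a quadratic in δ.
By the quadratic formula (taking the positive root), δ = (−800 + √946340.80) / 240 ≈ 0.7200.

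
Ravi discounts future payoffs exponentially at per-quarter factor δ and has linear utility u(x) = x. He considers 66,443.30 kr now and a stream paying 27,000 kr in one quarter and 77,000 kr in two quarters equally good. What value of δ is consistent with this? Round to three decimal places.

δ ≈ 0.770

Equating present values: 66443.30 = 27000δ + 77000δ².
Rearranged: 77000δ² + 27000δ − 66443.30 = 0.
δ = (−27000 + √(27000² + 4·77000·66443.30)) / (2·77000) = (−27000 + √21193536400.00) / 154000 ≈ 0.770.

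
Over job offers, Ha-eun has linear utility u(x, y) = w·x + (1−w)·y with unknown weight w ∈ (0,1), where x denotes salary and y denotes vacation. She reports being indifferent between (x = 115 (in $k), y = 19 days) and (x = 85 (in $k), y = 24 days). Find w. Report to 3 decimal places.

w = 0.143

Indifference: w·115 + (1−w)·19 = w·85 + (1−w)·24.
w·(115−85) = (1−w)·(24−19), i.e. w·30 = (1−w)·5.
So w/(1−w) = 5/30 = 0.1667, giving w = 5/(30+5) = 0.143.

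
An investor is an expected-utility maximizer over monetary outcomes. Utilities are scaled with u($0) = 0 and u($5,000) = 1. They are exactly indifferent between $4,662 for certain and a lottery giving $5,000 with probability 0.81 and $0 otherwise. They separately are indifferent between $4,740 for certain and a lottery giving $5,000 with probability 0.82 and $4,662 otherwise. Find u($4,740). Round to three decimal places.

First, u($4,662) = 0.81·u($5,000) + 0.19·u($0) = 0.81.
Then u($4,740) = 0.82·u($5,000) + 0.18·u($4,662) = 0.82·1.00 + 0.18·0.81 = 0.9658.

0.966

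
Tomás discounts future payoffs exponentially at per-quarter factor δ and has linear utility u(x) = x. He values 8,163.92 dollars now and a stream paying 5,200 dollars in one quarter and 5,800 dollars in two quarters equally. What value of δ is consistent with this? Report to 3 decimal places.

δ ≈ 0.820

The stream is worth 5200δ + 5800δ² today, so 5200δ + 5800δ² = 8163.92.
So 5800δ² + 5200δ − 8163.92 = 0.
δ = (−5200 + √(5200² + 4·5800·8163.92)) / (2·5800) = (−5200 + √216442944.00) / 11600 ≈ 0.820.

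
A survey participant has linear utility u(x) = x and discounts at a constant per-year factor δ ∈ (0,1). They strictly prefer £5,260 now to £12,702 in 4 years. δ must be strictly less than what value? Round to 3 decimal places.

δ < 0.802

Comparing present values: 5260 > δ^4·12702.
Dividing by 12702: δ^4 < 0.41411. Both sides are positive, so the 4th root keeps the direction.
δ < (5260/12702)^(1/4) ≈ 0.802.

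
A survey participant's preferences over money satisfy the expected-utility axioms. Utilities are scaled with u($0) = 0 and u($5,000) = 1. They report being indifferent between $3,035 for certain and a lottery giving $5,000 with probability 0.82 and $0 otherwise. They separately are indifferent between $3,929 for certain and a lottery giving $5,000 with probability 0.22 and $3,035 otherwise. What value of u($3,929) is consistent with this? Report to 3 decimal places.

From the first indifference, u($3,035) = 0.82·u($5,000) + 0.18·u($0) = 0.82·1 + 0.18·0 = 0.82.
Chaining: u($3,929) = 0.22·1.00 + 0.78·0.82 = 0.8596.

0.860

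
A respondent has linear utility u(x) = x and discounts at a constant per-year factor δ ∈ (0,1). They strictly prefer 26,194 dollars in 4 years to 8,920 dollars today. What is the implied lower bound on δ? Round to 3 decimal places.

The preference means 8920 < δ^4·26194.
Hence δ^4 > 8920/26194 = 0.34054, and x ↦ x^(1/4) is increasing on (0,∞).
δ > (8920/26194)^(1/4) ≈ 0.764.

δ > 0.764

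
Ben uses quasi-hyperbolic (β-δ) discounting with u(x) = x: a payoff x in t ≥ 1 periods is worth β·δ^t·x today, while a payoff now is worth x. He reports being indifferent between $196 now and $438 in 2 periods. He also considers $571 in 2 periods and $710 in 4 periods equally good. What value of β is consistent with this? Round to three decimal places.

β ≈ 0.556

The second indifference involves only future payoffs, so β cancels: β·δ^2·571 = β·δ^4·710, giving δ^2 = 571/710 = 0.80423, so δ = 0.89679.
The first indifference: 196 = β·δ^2·438, so β = 196/(δ^2·438) = 196/(0.80423·438) ≈ 0.556.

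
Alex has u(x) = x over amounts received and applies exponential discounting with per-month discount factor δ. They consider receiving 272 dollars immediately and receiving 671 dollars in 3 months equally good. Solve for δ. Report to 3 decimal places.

Indifference means u(272) = δ^3 · u(671), so δ^3 = u(272)/u(671).
With u(x) = x: δ^3 = 272/671 = 0.40537.
So δ = 0.40537^(1/3) ≈ 0.740.

δ ≈ 0.740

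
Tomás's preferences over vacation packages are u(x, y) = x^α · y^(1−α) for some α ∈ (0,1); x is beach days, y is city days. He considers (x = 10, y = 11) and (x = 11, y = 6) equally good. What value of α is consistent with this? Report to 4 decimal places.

Indifference: 10^α · 11^(1−α) = 11^α · 6^(1−α).
Rearrange to (10/11)^α = (6/11)^(1−α) and take logs: α·-0.0953102 = (1−α)·-0.6061358.
With A = -0.0953102 and B = -0.6061358: α·A = (1−α)·B, so α = B/(A+B) = -0.6061358/-0.7014460 ≈ 0.8641.

α ≈ 0.8641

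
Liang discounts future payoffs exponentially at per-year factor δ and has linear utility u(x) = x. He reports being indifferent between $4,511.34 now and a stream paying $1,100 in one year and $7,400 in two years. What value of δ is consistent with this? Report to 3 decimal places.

δ ≈ 0.710

Present value of the stream is 1100·δ + 7400·δ². Indifference gives 1100δ + 7400δ² = 4511.34.
Rearranged: 7400δ² + 1100δ − 4511.34 = 0.
δ = (−1100 + √(1100² + 4·7400·4511.34)) / (2·7400) = (−1100 + √134745664.00) / 14800 ≈ 0.710.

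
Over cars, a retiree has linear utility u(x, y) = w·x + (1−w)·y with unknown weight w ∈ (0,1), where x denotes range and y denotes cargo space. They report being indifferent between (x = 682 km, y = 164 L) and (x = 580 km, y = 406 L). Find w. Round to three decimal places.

u(682,164) = u(580,406) means w·682 + (1−w)·164 = w·580 + (1−w)·406.
Rearranging, 102·w − 242·(1−w) = 0.
So w/(1−w) = 242/102 = 2.3725, giving w = 242/(102+242) = 0.703.

w = 0.703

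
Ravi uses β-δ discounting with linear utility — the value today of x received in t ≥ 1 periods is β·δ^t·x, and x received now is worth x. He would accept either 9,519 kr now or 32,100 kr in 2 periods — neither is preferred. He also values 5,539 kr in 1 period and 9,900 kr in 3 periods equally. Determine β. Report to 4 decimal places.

The second indifference involves only future payoffs, so β cancels: β·δ^1·5539 = β·δ^3·9900, giving δ^2 = 5539/9900 = 0.55949, so δ = 0.74799.
Now use the now-vs-future pair: 9519 = β·δ^2·32100 gives β = 9519/(0.55949·32100) ≈ 0.5300.

β ≈ 0.5300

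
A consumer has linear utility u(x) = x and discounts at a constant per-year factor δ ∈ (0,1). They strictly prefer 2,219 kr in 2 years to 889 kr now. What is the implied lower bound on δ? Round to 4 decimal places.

δ > 0.6330

Comparing present values: 889 < δ^2·2219.
Dividing by 2219: δ^2 > 0.40063. Both sides are positive, so the square root keeps the direction.
δ > (889/2219)^(1/2) ≈ 0.6330.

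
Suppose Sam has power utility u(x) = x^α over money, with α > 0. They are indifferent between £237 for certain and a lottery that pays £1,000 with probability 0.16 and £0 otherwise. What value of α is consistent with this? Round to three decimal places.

α ≈ 1.273

Since u(0) = 0, the lottery's EU is 0.16·1000^α.
Equating: 237^α = 0.16·1000^α, i.e. 0.2370^α = 0.16.
Take logs: α = ln 0.16 / ln(237/1000) ≈ 1.27290.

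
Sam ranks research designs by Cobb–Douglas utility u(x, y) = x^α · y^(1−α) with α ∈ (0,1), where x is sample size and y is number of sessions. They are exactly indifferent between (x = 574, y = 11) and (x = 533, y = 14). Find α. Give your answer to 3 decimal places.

α ≈ 0.765

The Cobb–Douglas utilities coincide, so 574^α·11^(1−α) = 533^α·14^(1−α).
Rearrange to (574/533)^α = (14/11)^(1−α) and take logs: α·0.074108 = (1−α)·0.241162.
So α/(1−α) = (0.241162)/(0.074108) = 3.254197, and α = 3.254197/4.254197 ≈ 0.765.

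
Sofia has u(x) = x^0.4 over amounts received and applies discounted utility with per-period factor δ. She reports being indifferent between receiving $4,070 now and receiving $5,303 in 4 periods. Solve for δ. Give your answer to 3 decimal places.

δ ≈ 0.974

Indifference means u(4070) = δ^4 · u(5303), so δ^4 = u(4070)/u(5303).
Since u(x) = x^0.4, δ^4 = (4070/5303)^0.4 = 0.76749^0.4 = 0.89956.
Hence δ = (0.89956)^(1/4) = 0.97388.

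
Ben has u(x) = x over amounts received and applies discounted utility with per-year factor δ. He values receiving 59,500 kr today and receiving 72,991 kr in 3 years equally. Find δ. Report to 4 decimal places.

Indifference means u(59500) = δ^3 · u(72991), so δ^3 = u(59500)/u(72991).
With u(x) = x: δ^3 = 59500/72991 = 0.81517.
So δ = 0.81517^(1/3) ≈ 0.9341.

δ ≈ 0.9341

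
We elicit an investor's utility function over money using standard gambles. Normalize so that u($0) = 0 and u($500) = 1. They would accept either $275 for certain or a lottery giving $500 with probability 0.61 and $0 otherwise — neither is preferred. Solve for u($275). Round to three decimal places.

By the standard-gamble method, u($275) is just the indifference probability on the best outcome: 0.61.

0.610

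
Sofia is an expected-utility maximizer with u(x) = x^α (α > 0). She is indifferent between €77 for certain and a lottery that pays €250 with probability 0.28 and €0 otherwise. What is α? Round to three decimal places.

α ≈ 1.081

EU(lottery) = 0.28·250^α + 0.72·0 = 0.28·250^α.
Equating: 77^α = 0.28·250^α, i.e. 0.3080^α = 0.28.
α = ln(0.28) / ln(77/250) = -1.272966/-1.177655 ≈ 1.081.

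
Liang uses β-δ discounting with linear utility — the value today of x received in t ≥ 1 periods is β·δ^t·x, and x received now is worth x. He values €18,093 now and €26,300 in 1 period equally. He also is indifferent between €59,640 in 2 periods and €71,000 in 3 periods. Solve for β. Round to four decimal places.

The second indifference involves only future payoffs, so β cancels: β·δ^2·59640 = β·δ^3·71000, giving δ = 59640/71000 = 0.84000.
Now use the now-vs-future pair: 18093 = β·δ·26300 gives β = 18093/(0.84000·26300) ≈ 0.8190.

β ≈ 0.8190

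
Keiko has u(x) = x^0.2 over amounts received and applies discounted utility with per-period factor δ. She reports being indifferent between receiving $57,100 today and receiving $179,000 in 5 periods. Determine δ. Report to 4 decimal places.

δ ≈ 0.9553

Equating discounted utilities: u(57100) = δ^5·u(179000) ⇒ δ^5 = u(57100)/u(179000).
With u(x) = x^0.2: δ^5 = 57100^0.2/179000^0.2 = (57100/179000)^0.2 = 0.79571.
Taking the 5th root: δ = 0.79571^(1/5) ≈ 0.9553.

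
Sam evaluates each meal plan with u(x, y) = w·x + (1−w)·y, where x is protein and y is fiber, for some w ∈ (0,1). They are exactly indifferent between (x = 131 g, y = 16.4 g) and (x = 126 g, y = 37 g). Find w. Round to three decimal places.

Indifference: w·131 + (1−w)·16.4 = w·126 + (1−w)·37.
w·(131−126) = (1−w)·(37−16.4), i.e. w·5 = (1−w)·20.6.
The marginal rate of substitution is 20.6/5, so w = 20.6/(5+20.6) = 0.805.

w = 0.805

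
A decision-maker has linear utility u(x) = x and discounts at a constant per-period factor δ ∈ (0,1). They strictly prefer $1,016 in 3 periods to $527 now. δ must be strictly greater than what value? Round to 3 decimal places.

δ > 0.803

The preference means 527 < δ^3·1016.
Hence δ^3 > 527/1016 = 0.51870, and x ↦ x^(1/3) is increasing on (0,∞).
δ > (527/1016)^(1/3) ≈ 0.803.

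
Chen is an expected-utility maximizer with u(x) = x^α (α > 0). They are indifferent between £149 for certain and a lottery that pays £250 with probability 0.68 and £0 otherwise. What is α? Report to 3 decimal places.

EU(lottery) = 0.68·250^α + 0.32·0 = 0.68·250^α.
Equating: 149^α = 0.68·250^α, i.e. 0.5960^α = 0.68.
Take logs: α = ln 0.68 / ln(149/250) ≈ 0.74522.

α ≈ 0.745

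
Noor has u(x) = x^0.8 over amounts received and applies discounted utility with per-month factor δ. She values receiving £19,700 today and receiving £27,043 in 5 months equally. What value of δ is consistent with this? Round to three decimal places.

δ ≈ 0.951

Indifference means u(19700) = δ^5 · u(27043), so δ^5 = u(19700)/u(27043).
Since u(x) = x^0.8, δ^5 = (19700/27043)^0.8 = 0.72847^0.8 = 0.77612.
Hence δ = (0.77612)^(1/5) = 0.95057.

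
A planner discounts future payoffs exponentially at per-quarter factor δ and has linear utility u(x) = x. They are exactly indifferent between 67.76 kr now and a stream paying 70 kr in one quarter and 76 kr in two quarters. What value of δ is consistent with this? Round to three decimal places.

Present value of the stream is 70·δ + 76·δ². Indifference gives 70δ + 76δ² = 67.76.
So 76δ² + 70δ − 67.76 = 0.
By the quadratic formula (taking the positive root), δ = (−70 + √25499.04) / 152 ≈ 0.590.

δ ≈ 0.590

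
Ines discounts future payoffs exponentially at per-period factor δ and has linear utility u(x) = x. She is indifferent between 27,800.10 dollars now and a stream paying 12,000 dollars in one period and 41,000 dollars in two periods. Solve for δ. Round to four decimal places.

Present value of the stream is 12000·δ + 41000·δ². Indifference gives 12000δ + 41000δ² = 27800.10.
So 41000δ² + 12000δ − 27800.10 = 0.
The positive root is δ = [−12000 + √(12000² + 4·41000·27800.10)] / (2·41000) = (−12000 + 68580.000)/82000 ≈ 0.6900.

δ ≈ 0.6900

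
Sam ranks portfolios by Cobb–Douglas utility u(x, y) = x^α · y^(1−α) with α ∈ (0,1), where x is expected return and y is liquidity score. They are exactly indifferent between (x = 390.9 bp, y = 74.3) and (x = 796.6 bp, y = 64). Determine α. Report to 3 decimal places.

α ≈ 0.173

Set the two utilities equal: 390.9^α·74.3^(1−α) = 796.6^α·64^(1−α).
Rearrange to (390.9/796.6)^α = (64/74.3)^(1−α) and take logs: α·-0.711901 = (1−α)·-0.149228.
So α/(1−α) = (-0.149228)/(-0.711901) = 0.209619, and α = 0.209619/1.209619 ≈ 0.173.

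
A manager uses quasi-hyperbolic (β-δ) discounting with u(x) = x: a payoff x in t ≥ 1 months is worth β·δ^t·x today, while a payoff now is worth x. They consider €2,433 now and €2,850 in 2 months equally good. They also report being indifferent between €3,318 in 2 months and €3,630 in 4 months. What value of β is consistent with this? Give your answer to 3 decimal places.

β ≈ 0.934

From the later pair, β·δ^2·3318 = β·δ^4·3630; dividing through, δ^2 = 3318/3630 = 0.91405, so δ = 0.95606.
The first indifference: 2433 = β·δ^2·2850, so β = 2433/(δ^2·2850) = 2433/(0.91405·2850) ≈ 0.934.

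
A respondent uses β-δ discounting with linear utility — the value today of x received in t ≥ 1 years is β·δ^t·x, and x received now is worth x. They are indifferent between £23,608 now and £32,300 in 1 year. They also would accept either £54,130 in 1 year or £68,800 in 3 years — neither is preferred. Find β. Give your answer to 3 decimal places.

β ≈ 0.824

Both payoffs in the second observation are in the future, so β drops out: δ^1·54130 = δ^3·68800 ⇒ δ^2 = 54130/68800 = 0.78677, so δ = 0.88700.
Substituting δ into 23608 = β·δ·32300: β = 23608/(28650.177) ≈ 0.824.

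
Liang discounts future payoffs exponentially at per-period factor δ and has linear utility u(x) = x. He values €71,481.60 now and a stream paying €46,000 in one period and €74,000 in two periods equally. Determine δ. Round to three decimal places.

Present value of the stream is 46000·δ + 74000·δ². Indifference gives 46000δ + 74000δ² = 71481.60.
So 74000δ² + 46000δ − 71481.60 = 0.
By the quadratic formula (taking the positive root), δ = (−46000 + √23274553600.00) / 148000 ≈ 0.720.

δ ≈ 0.720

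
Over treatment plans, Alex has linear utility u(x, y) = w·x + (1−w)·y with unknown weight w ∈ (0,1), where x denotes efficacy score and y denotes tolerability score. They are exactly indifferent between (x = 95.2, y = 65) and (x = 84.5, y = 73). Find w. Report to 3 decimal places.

w = 0.428

Indifference: w·95.2 + (1−w)·65 = w·84.5 + (1−w)·73.
Collecting terms: w·10.7 = (1−w)·8.
The marginal rate of substitution is 8/10.7, so w = 8/(10.7+8) = 0.428.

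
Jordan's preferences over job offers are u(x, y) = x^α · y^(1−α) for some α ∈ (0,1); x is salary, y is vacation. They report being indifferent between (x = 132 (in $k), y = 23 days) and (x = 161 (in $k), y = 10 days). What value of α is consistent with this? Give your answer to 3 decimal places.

α ≈ 0.807

The Cobb–Douglas utilities coincide, so 132^α·23^(1−α) = 161^α·10^(1−α).
(132/161)^α = (10/23)^(1−α); take logs: α·ln(132/161) = (1−α)·ln(10/23), i.e. α·-0.198602 = (1−α)·-0.832909.
Thus α·(-1.031511) = -0.832909, so α = -0.832909/-1.031511 ≈ 0.807.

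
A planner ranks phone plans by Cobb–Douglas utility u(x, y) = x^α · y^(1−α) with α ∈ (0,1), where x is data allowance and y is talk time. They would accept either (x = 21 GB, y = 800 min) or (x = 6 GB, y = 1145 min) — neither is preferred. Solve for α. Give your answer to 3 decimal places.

α ≈ 0.223

Indifference: 21^α · 800^(1−α) = 6^α · 1145^(1−α).
(21/6)^α = (1145/800)^(1−α); take logs: α·ln(21/6) = (1−α)·ln(1145/800), i.e. α·1.252763 = (1−α)·0.358548.
Thus α·(1.611311) = 0.358548, so α = 0.358548/1.611311 ≈ 0.223.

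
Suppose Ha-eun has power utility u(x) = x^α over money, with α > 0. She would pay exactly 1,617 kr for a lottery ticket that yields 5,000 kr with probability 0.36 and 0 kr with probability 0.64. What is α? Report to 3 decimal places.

α ≈ 0.905

The lottery's expected utility is 0.36·u(5000) + 0.64·u(0) = 0.36·5000^α (since u(0) = 0 for α > 0).
Indifference: 1617^α = 0.36·5000^α, so (1617/5000)^α = 0.36.
α = ln(0.36) / ln(1617/5000) = -1.021651/-1.128865 ≈ 0.905.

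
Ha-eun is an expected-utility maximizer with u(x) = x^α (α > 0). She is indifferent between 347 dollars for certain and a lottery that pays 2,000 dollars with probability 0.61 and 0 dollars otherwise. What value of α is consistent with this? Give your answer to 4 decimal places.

The lottery's expected utility is 0.61·u(2000) + 0.39·u(0) = 0.61·2000^α (since u(0) = 0 for α > 0).
Equating: 347^α = 0.61·2000^α, i.e. 0.1735^α = 0.61.
α = ln(0.61) / ln(347/2000) = -0.4942963/-1.7515777 ≈ 0.2822.

α ≈ 0.2822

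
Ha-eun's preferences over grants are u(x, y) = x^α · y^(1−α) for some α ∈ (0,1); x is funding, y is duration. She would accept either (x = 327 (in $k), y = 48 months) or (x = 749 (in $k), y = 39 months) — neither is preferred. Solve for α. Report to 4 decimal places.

The Cobb–Douglas utilities coincide, so 327^α·48^(1−α) = 749^α·39^(1−α).
(327/749)^α = (39/48)^(1−α); take logs: α·ln(327/749) = (1−α)·ln(39/48), i.e. α·-0.8287788 = (1−α)·-0.2076394.
Thus α·(-1.0364182) = -0.2076394, so α = -0.2076394/-1.0364182 ≈ 0.2003.

α ≈ 0.2003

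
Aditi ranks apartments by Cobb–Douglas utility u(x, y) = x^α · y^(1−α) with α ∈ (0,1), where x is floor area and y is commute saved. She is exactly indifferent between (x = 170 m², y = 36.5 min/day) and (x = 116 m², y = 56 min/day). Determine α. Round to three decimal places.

Indifference: 170^α · 36.5^(1−α) = 116^α · 56^(1−α).
Rearrange to (170/116)^α = (56/36.5)^(1−α) and take logs: α·0.382208 = (1−α)·0.428039.
With A = 0.382208 and B = 0.428039: α·A = (1−α)·B, so α = B/(A+B) = 0.428039/0.810247 ≈ 0.528.

α ≈ 0.528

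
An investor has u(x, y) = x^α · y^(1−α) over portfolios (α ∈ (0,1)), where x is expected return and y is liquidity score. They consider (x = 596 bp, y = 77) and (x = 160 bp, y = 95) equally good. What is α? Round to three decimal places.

α ≈ 0.138

Indifference: 596^α · 77^(1−α) = 160^α · 95^(1−α).
Taking logs: α·ln 596 + (1−α)·ln 77 = α·ln 160 + (1−α)·ln 95, i.e. α·1.315067 = (1−α)·0.210071.
Thus α·(1.525138) = 0.210071, so α = 0.210071/1.525138 ≈ 0.138.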